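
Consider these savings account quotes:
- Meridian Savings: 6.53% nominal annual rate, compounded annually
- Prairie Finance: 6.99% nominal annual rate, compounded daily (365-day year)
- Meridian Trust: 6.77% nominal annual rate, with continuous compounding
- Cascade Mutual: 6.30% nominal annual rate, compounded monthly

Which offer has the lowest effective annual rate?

Meridian Savings: compounded annually, EAR = 6.530%
Prairie Finance: (1 + 0.0699/365)^365 − 1 = 7.239%
Meridian Trust: e^0.0677 − 1 = 7.004%
Cascade Mutual: (1 + 0.0630/12)^12 − 1 = 6.485%
The lowest effective annual rate is Cascade Mutual at 6.485%.

Cascade Mutual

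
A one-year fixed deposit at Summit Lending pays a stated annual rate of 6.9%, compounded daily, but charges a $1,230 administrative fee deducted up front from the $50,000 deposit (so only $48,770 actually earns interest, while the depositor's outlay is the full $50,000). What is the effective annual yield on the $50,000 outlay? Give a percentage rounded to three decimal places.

4.507%

Value after one year: 48,770 × (1 + 0.069/365)^365 = 48,770 × 1.071429 = $52,253.60.
Effective yield on the $50,000 outlay: 52,253.60 / 50,000 − 1 = 0.045072 = 4.507%.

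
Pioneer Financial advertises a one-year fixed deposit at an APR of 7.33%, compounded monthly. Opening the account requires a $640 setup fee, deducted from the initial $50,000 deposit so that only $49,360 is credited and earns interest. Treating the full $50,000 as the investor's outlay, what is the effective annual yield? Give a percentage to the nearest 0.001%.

6.204%

Value after one year: 49,360 × (1 + 0.0733/12)^12 = 49,360 × 1.075813 = $53,102.15.
Effective yield on the $50,000 outlay: 53,102.15 / 50,000 − 1 = 0.062043 = 6.204%.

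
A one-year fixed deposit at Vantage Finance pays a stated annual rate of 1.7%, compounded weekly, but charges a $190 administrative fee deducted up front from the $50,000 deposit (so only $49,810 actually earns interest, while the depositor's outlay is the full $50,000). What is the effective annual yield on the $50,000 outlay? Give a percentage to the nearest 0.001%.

1.328%

Value after one year: 49,810 × (1 + 0.017/52)^52 = 49,810 × 1.017142 = $50,663.87.
Effective yield on the $50,000 outlay: 50,663.87 / 50,000 − 1 = 0.013277 = 1.328%.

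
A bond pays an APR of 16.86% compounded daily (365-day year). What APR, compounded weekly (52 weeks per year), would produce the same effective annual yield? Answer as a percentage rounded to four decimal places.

16.8835%

EAR = (1 + 0.1686/365)^365 − 1 = 0.183601.
Solve (1 + r/52)^52 = 1.183601: r/52 = 1.183601^(1/52) − 1 = 0.003247, so r = 0.168835 = 16.8835%.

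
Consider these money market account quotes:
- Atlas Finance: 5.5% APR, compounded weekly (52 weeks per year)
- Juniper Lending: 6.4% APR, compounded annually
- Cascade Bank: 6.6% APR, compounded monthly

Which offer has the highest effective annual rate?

Atlas Finance: (1 + 0.055/52)^52 − 1 = 5.651%
Juniper Lending: compounded annually, EAR = 6.400%
Cascade Bank: (1 + 0.066/12)^12 − 1 = 6.803%
The highest effective annual rate is Cascade Bank at 6.803%.

Cascade Bank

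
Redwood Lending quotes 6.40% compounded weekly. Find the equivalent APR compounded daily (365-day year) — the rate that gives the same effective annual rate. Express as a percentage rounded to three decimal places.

6.397%

EAR = (1 + 0.0640/52)^52 − 1 = 0.066050.
Solve (1 + r/365)^365 = 1.066050: r/365 = 1.066050^(1/365) − 1 = 0.000175, so r = 0.063966 = 6.397%.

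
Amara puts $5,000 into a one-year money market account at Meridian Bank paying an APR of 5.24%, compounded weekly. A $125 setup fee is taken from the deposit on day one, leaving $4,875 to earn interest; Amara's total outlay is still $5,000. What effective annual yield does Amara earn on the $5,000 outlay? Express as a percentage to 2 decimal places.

Value after one year: 4,875 × (1 + 0.0524/52)^52 = 4,875 × 1.053769 = $5,137.13.
Effective yield on the $5,000 outlay: 5,137.13 / 5,000 − 1 = 0.027425 = 2.74%.

2.74%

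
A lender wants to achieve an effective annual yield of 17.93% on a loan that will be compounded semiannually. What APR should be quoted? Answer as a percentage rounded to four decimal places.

(1 + r/2)^2 − 1 = 0.1793, so 1 + r/2 = 1.1793^(1/2).
r/2 = 0.085956, so r = 0.171912 = 17.1912%.

17.1912%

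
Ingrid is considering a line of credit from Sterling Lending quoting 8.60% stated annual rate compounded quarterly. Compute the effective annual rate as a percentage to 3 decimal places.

8.881%

EAR = (1 + 0.0860/4)^4 − 1.
= (1 + 0.021500)^4 − 1 = 1.088813 − 1 = 8.881%.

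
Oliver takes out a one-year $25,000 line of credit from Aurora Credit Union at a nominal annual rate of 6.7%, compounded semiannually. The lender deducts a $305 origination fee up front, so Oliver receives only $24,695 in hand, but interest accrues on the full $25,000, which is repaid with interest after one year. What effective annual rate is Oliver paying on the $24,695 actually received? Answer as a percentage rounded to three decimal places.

Amount owed after one year: 25,000 × (1 + 0.067/2)^2 = 25,000 × 1.068122 = $26,703.06.
Effective rate on net proceeds: 26,703.06 / 24,695 − 1 = 0.081314 = 8.131%.

8.131%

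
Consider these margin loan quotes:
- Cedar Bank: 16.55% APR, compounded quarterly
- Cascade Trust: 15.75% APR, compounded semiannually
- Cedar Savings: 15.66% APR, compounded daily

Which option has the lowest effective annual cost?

Cedar Bank: (1 + 0.1655/4)^4 − 1 = 17.606%
Cascade Trust: (1 + 0.1575/2)^2 − 1 = 16.370%
Cedar Savings: (1 + 0.1566/365)^365 − 1 = 16.949%
The lowest effective annual rate is Cascade Trust at 16.370%.

Cascade Trust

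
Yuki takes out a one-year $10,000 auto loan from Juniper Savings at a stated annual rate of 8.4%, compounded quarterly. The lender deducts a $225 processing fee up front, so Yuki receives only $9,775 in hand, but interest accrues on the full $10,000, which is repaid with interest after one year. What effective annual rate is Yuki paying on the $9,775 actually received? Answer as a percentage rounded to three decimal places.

11.170%

Amount owed after one year: 10,000 × (1 + 0.084/4)^4 = 10,000 × 1.086683 = $10,866.83.
Effective rate on net proceeds: 10,866.83 / 9,775 − 1 = 0.111696 = 11.170%.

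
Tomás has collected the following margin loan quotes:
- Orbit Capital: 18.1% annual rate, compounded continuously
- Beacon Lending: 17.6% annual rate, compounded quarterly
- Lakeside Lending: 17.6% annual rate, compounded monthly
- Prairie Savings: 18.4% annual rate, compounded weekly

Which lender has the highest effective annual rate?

Prairie Savings

Orbit Capital: e^0.181 − 1 = 19.842%
Beacon Lending: (1 + 0.176/4)^4 − 1 = 18.796%
Lakeside Lending: (1 + 0.176/12)^12 − 1 = 19.091%
Prairie Savings: (1 + 0.184/52)^52 − 1 = 20.163%
The highest effective annual rate is Prairie Savings at 20.163%.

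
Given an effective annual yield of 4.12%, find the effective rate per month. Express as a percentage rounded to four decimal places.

0.3370%

The per-month rate i satisfies (1 + i)^12 = 1 + 0.0412.
i = 1.0412^(1/12) − 1 = 0.0033702 = 0.3370%.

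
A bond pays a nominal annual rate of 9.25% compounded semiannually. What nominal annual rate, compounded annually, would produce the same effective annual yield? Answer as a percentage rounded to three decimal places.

EAR = (1 + 0.0925/2)^2 − 1 = 0.094639.
Compounded annually, the equivalent nominal rate is the EAR itself: 9.464%.

9.464%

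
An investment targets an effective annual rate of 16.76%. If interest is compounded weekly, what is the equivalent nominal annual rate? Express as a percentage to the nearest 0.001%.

(1 + r/52)^52 − 1 = 0.1676, so 1 + r/52 = 1.1676^(1/52).
r/52 = 0.002984, so r = 0.155181 = 15.518%.

15.518%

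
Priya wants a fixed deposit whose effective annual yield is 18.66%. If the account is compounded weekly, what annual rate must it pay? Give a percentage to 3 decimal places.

(1 + r/52)^52 − 1 = 0.1866, so 1 + r/52 = 1.1866^(1/52).
r/52 = 0.003296, so r = 0.171374 = 17.137%.

17.137%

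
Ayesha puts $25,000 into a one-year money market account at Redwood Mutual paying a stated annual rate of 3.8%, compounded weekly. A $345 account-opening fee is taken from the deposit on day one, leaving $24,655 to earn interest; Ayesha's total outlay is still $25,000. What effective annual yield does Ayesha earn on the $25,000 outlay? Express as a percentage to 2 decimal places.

2.44%

Value after one year: 24,655 × (1 + 0.038/52)^52 = 24,655 × 1.038717 = $25,609.56.
Effective yield on the $25,000 outlay: 25,609.56 / 25,000 − 1 = 0.024383 = 2.44%.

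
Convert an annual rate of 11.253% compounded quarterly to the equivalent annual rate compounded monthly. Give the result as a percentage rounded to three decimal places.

11.149%

EAR = (1 + 0.11253/4)^4 − 1 = 0.117368.
Solve (1 + r/12)^12 = 1.117368: r/12 = 1.117368^(1/12) − 1 = 0.009291, so r = 0.111491 = 11.149%.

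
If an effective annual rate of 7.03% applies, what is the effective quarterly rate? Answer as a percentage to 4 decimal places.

1.7130%

The per-quarter rate i satisfies (1 + i)^4 = 1 + 0.0703.
i = 1.0703^(1/4) − 1 = 0.0171298 = 1.7130%.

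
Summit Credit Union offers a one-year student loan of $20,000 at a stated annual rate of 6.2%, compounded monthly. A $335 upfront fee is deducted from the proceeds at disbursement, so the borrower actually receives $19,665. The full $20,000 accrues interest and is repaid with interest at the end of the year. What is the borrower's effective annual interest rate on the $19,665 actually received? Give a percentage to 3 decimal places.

8.191%

Amount owed after one year: 20,000 × (1 + 0.062/12)^12 = 20,000 × 1.063793 = $21,275.85.
Effective rate on net proceeds: 21,275.85 / 19,665 − 1 = 0.081915 = 8.191%.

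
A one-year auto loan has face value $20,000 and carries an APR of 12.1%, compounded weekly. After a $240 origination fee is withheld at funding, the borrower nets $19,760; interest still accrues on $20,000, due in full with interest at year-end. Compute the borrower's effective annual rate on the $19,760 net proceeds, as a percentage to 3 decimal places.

Amount owed after one year: 20,000 × (1 + 0.121/52)^52 = 20,000 × 1.128466 = $22,569.33.
Effective rate on net proceeds: 22,569.33 / 19,760 − 1 = 0.142172 = 14.217%.

14.217%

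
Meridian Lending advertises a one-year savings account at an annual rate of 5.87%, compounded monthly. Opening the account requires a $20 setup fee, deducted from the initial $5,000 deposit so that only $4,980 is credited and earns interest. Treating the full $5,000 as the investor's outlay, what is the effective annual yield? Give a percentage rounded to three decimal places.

5.606%

Value after one year: 4,980 × (1 + 0.0587/12)^12 = 4,980 × 1.060305 = $5,280.32.
Effective yield on the $5,000 outlay: 5,280.32 / 5,000 − 1 = 0.056064 = 5.606%.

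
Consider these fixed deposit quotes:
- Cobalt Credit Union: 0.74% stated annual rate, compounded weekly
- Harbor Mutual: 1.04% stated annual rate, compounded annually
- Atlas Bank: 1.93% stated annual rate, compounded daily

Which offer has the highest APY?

Cobalt Credit Union: (1 + 0.0074/52)^52 − 1 = 0.743%
Harbor Mutual: compounded annually, EAR = 1.040%
Atlas Bank: (1 + 0.0193/365)^365 − 1 = 1.949%
The highest effective annual rate is Atlas Bank at 1.949%.

Atlas Bank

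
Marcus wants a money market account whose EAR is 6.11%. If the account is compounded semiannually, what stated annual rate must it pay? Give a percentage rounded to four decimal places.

(1 + r/2)^2 − 1 = 0.0611, so 1 + r/2 = 1.0611^(1/2).
r/2 = 0.030097, so r = 0.060194 = 6.0194%.

6.0194%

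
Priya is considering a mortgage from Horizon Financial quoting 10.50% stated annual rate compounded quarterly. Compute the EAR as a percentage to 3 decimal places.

10.921%

EAR = (1 + 0.1050/4)^4 − 1.
= 1.109207 − 1 = 10.921%.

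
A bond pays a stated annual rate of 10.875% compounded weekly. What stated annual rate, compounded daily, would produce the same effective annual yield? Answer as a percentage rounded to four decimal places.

10.8653%

EAR = (1 + 0.10875/52)^52 − 1 = 0.114757.
Solve (1 + r/365)^365 = 1.114757: r/365 = 1.114757^(1/365) − 1 = 0.000298, so r = 0.108653 = 10.8653%.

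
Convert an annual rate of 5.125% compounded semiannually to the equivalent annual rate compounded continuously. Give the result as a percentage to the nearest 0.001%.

5.060%

EAR = (1 + 0.05125/2)^2 − 1 = 0.051907.
Equivalent continuous rate: r = ln(1 + 0.051907) = 0.050604 = 5.060%.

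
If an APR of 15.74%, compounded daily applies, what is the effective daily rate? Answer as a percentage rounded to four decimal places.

With a nominal annual rate compounded daily, the periodic rate is the nominal rate divided by 365.
i = 0.1574 / 365 = 0.0004312 = 0.0431%.

0.0431%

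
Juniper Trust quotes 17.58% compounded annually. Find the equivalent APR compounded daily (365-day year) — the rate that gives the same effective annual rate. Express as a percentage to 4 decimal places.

16.1985%

Compounded annually, EAR = nominal = 0.175800.
Solve (1 + r/365)^365 = 1.175800: r/365 = 1.175800^(1/365) − 1 = 0.000444, so r = 0.161985 = 16.1985%.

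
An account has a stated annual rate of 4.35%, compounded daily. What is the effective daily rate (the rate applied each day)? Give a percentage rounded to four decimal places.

0.0119%

With a nominal annual rate compounded daily, the periodic rate is the nominal rate divided by 365.
i = 0.0435 / 365 = 0.0001192 = 0.0119%.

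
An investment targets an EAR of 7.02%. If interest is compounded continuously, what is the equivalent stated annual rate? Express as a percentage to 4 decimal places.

6.7846%

Continuous: nominal r satisfies e^r − 1 = 0.0702.
r = ln(1 + 0.0702) = ln(1.0702) = 0.067846 = 6.7846%.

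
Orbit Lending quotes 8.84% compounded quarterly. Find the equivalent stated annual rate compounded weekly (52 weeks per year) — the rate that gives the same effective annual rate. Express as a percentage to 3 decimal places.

EAR = (1 + 0.0884/4)^4 − 1 = 0.091374.
Solve (1 + r/52)^52 = 1.091374: r/52 = 1.091374^(1/52) − 1 = 0.001683, so r = 0.087511 = 8.751%.

8.751%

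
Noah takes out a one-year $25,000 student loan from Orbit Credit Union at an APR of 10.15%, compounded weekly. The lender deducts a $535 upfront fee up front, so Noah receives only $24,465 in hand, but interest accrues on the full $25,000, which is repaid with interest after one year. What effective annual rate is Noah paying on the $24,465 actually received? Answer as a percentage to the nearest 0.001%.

13.092%

Amount owed after one year: 25,000 × (1 + 0.1015/52)^52 = 25,000 × 1.106720 = $27,668.01.
Effective rate on net proceeds: 27,668.01 / 24,465 − 1 = 0.130922 = 13.092%.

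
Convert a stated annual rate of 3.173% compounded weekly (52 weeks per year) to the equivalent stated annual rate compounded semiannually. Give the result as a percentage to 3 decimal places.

EAR = (1 + 0.03173/52)^52 − 1 = 0.032229.
Solve (1 + r/2)^2 = 1.032229: r/2 = 1.032229^(1/2) − 1 = 0.015987, so r = 0.031973 = 3.197%.

3.197%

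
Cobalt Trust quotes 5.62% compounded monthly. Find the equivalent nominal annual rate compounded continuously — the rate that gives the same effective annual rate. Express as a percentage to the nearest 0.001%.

5.607%

EAR = (1 + 0.0562/12)^12 − 1 = 0.057670.
Equivalent continuous rate: r = ln(1 + 0.057670) = 0.056069 = 5.607%.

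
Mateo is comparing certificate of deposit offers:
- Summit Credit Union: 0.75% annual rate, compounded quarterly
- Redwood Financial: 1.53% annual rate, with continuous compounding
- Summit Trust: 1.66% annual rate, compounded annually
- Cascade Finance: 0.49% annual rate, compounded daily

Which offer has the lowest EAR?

Summit Credit Union: (1 + 0.0075/4)^4 − 1 = 0.752%
Redwood Financial: e^0.0153 − 1 = 1.542%
Summit Trust: compounded annually, EAR = 1.660%
Cascade Finance: (1 + 0.0049/365)^365 − 1 = 0.491%
The lowest effective annual rate is Cascade Finance at 0.491%.

Cascade Finance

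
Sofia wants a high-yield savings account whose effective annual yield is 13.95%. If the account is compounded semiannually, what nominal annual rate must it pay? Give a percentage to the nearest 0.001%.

13.495%

(1 + r/2)^2 − 1 = 0.1395, so 1 + r/2 = 1.1395^(1/2).
r/2 = 0.067474, so r = 0.134947 = 13.495%.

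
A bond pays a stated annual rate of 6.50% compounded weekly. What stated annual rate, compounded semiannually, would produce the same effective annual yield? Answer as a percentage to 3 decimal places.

6.603%

EAR = (1 + 0.0650/52)^52 − 1 = 0.067116.
Solve (1 + r/2)^2 = 1.067116: r/2 = 1.067116^(1/2) − 1 = 0.033013, so r = 0.066026 = 6.603%.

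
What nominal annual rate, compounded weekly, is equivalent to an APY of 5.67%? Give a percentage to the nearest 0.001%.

(1 + r/52)^52 − 1 = 0.0567, so 1 + r/52 = 1.0567^(1/52).
r/52 = 0.001061, so r = 0.055180 = 5.518%.

5.518%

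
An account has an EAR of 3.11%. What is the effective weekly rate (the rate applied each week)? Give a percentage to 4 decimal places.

0.0589%

The per-week rate i satisfies (1 + i)^52 = 1 + 0.0311.
i = 1.0311^(1/52) − 1 = 0.0005891 = 0.0589%.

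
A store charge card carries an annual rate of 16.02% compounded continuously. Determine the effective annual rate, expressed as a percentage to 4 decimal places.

17.3746%

With continuous compounding, EAR = e^0.1602 − 1.
e^0.1602 = 1.173746, so EAR = 0.173746 = 17.3746%.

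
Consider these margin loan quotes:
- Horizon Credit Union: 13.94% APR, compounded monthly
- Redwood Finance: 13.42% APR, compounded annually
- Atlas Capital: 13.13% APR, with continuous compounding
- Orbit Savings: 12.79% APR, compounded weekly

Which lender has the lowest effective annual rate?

Redwood Finance

Horizon Credit Union: (1 + 0.1394/12)^12 − 1 = 14.866%
Redwood Finance: compounded annually, EAR = 13.420%
Atlas Capital: e^0.1313 − 1 = 14.031%
Orbit Savings: (1 + 0.1279/52)^52 − 1 = 13.626%
The lowest effective annual rate is Redwood Finance at 13.420%.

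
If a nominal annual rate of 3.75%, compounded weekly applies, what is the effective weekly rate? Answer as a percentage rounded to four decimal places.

With a nominal annual rate compounded weekly, the periodic rate is the nominal rate divided by 52.
i = 0.0375 / 52 = 0.0007212 = 0.0721%.

0.0721%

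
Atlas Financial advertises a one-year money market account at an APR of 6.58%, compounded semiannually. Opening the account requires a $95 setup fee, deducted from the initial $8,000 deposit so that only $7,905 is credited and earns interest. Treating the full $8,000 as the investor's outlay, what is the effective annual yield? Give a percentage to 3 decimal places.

5.421%

Value after one year: 7,905 × (1 + 0.0658/2)^2 = 7,905 × 1.066882 = $8,433.71.
Effective yield on the $8,000 outlay: 8,433.71 / 8,000 − 1 = 0.054213 = 5.421%.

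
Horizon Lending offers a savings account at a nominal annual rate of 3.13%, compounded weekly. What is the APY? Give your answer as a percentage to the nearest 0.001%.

EAR = (1 + 0.0313/52)^52 − 1.
= (1 + 0.000602)^52 − 1 = 1.031785 − 1 = 3.179%.

3.179%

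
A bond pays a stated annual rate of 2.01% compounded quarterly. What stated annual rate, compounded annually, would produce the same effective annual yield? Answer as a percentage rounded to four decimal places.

2.0252%

EAR = (1 + 0.0201/4)^4 − 1 = 0.020252.
Compounded annually, the equivalent nominal rate is the EAR itself: 2.0252%.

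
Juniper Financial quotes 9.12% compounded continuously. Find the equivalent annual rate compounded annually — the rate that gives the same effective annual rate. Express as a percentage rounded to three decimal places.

9.549%

EAR under continuous compounding: e^0.0912 − 1 = 0.095488.
Compounded annually, the equivalent nominal rate is the EAR itself: 9.549%.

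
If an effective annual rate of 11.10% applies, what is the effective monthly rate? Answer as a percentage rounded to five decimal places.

The per-month rate i satisfies (1 + i)^12 = 1 + 0.1110.
i = 1.1110^(1/12) − 1 = 0.0088103 = 0.88103%.

0.88103%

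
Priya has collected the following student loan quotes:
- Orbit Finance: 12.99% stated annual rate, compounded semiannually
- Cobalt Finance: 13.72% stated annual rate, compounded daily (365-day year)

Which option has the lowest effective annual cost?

Orbit Finance

Orbit Finance: (1 + 0.1299/2)^2 − 1 = 13.412%
Cobalt Finance: (1 + 0.1372/365)^365 − 1 = 14.703%
The lowest effective annual rate is Orbit Finance at 13.412%.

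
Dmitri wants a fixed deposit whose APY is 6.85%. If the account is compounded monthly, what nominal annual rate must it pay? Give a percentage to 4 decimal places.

6.6439%

(1 + r/12)^12 − 1 = 0.0685, so 1 + r/12 = 1.0685^(1/12).
r/12 = 0.005537, so r = 0.066439 = 6.6439%.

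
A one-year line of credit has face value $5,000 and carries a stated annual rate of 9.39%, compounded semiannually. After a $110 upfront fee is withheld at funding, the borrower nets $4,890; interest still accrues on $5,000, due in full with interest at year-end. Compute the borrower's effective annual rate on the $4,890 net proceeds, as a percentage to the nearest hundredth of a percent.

Amount owed after one year: 5,000 × (1 + 0.0939/2)^2 = 5,000 × 1.096104 = $5,480.52.
Effective rate on net proceeds: 5,480.52 / 4,890 − 1 = 0.120761 = 12.08%.

12.08%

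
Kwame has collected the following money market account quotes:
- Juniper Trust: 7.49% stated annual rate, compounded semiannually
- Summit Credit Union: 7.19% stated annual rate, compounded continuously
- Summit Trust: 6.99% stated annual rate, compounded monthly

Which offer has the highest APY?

Juniper Trust

Juniper Trust: (1 + 0.0749/2)^2 − 1 = 7.630%
Summit Credit Union: e^0.0719 − 1 = 7.455%
Summit Trust: (1 + 0.0699/12)^12 − 1 = 7.218%
The highest effective annual rate is Juniper Trust at 7.630%.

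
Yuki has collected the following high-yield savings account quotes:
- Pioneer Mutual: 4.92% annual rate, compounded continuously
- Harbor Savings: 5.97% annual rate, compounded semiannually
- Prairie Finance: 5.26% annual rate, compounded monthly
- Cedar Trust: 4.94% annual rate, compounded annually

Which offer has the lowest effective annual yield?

Pioneer Mutual: e^0.0492 − 1 = 5.043%
Harbor Savings: (1 + 0.0597/2)^2 − 1 = 6.059%
Prairie Finance: (1 + 0.0526/12)^12 − 1 = 5.389%
Cedar Trust: compounded annually, EAR = 4.940%
The lowest effective annual rate is Cedar Trust at 4.940%.

Cedar Trust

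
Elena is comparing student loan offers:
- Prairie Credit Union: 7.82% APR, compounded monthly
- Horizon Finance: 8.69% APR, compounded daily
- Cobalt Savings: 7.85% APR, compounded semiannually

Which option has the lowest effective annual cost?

Cobalt Savings

Prairie Credit Union: (1 + 0.0782/12)^12 − 1 = 8.106%
Horizon Finance: (1 + 0.0869/365)^365 − 1 = 9.078%
Cobalt Savings: (1 + 0.0785/2)^2 − 1 = 8.004%
The lowest effective annual rate is Cobalt Savings at 8.004%.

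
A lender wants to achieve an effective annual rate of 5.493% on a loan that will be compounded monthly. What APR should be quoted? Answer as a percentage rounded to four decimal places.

5.3594%

(1 + r/12)^12 − 1 = 0.05493, so 1 + r/12 = 1.05493^(1/12).
r/12 = 0.004466, so r = 0.053594 = 5.3594%.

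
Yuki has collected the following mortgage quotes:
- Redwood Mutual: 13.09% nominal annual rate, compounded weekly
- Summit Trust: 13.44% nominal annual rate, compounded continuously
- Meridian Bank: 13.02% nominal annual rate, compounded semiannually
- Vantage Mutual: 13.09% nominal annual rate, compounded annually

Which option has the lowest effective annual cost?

Redwood Mutual: (1 + 0.1309/52)^52 − 1 = 13.967%
Summit Trust: e^0.1344 − 1 = 14.385%
Meridian Bank: (1 + 0.1302/2)^2 − 1 = 13.444%
Vantage Mutual: compounded annually, EAR = 13.090%
The lowest effective annual rate is Vantage Mutual at 13.090%.

Vantage Mutual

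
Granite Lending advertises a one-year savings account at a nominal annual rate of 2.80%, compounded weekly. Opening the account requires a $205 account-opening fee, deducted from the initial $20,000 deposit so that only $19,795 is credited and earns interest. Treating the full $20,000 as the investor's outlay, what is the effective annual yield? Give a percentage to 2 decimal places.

1.78%

Value after one year: 19,795 × (1 + 0.0280/52)^52 = 19,795 × 1.028388 = $20,356.94.
Effective yield on the $20,000 outlay: 20,356.94 / 20,000 − 1 = 0.017847 = 1.78%.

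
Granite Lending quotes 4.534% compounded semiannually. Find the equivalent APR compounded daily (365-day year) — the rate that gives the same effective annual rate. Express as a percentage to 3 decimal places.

4.484%

EAR = (1 + 0.04534/2)^2 − 1 = 0.045854.
Solve (1 + r/365)^365 = 1.045854: r/365 = 1.045854^(1/365) − 1 = 0.000123, so r = 0.044836 = 4.484%.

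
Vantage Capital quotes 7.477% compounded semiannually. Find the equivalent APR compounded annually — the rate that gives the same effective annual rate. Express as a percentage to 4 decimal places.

EAR = (1 + 0.07477/2)^2 − 1 = 0.076168.
Compounded annually, the equivalent nominal rate is the EAR itself: 7.6168%.

7.6168%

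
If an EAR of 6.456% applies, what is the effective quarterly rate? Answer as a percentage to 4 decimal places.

1.5763%

The per-quarter rate i satisfies (1 + i)^4 = 1 + 0.06456.
i = 1.06456^(1/4) − 1 = 0.0157633 = 1.5763%.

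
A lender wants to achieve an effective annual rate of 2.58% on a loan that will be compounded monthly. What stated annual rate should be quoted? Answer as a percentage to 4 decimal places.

(1 + r/12)^12 − 1 = 0.0258, so 1 + r/12 = 1.0258^(1/12).
r/12 = 0.002125, so r = 0.025500 = 2.5500%.

2.5500%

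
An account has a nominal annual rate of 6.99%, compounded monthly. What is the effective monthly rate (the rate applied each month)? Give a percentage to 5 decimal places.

0.58250%

With a nominal annual rate compounded monthly, the periodic rate is the nominal rate divided by 12.
i = 0.0699 / 12 = 0.0058250 = 0.58250%.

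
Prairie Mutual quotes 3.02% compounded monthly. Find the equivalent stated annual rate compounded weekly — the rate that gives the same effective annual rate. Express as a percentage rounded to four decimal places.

EAR = (1 + 0.0302/12)^12 − 1 = 0.030622.
Solve (1 + r/52)^52 = 1.030622: r/52 = 1.030622^(1/52) − 1 = 0.000580, so r = 0.030171 = 3.0171%.

3.0171%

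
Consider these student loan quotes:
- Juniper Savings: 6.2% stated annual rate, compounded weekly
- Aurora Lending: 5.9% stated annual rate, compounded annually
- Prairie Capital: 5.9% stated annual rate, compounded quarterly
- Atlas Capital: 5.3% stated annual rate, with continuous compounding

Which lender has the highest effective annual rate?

Juniper Savings: (1 + 0.062/52)^52 − 1 = 6.392%
Aurora Lending: compounded annually, EAR = 5.900%
Prairie Capital: (1 + 0.059/4)^4 − 1 = 6.032%
Atlas Capital: e^0.053 − 1 = 5.443%
The highest effective annual rate is Juniper Savings at 6.392%.

Juniper Savings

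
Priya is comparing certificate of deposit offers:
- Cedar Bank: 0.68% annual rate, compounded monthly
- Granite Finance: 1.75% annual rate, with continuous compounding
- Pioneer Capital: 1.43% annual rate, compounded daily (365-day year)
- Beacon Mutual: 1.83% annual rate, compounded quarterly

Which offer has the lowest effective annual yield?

Cedar Bank: (1 + 0.0068/12)^12 − 1 = 0.682%
Granite Finance: e^0.0175 − 1 = 1.765%
Pioneer Capital: (1 + 0.0143/365)^365 − 1 = 1.440%
Beacon Mutual: (1 + 0.0183/4)^4 − 1 = 1.843%
The lowest effective annual rate is Cedar Bank at 0.682%.

Cedar Bank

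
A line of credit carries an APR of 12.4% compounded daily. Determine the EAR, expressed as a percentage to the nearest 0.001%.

EAR = (1 + 0.124/365)^365 − 1.
= 1.131992 − 1 = 13.199%.

13.199%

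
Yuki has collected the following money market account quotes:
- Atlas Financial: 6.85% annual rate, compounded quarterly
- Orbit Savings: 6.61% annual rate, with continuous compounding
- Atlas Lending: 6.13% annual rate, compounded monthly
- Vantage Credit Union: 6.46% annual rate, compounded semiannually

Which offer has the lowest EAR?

Atlas Financial: (1 + 0.0685/4)^4 − 1 = 7.028%
Orbit Savings: e^0.0661 − 1 = 6.833%
Atlas Lending: (1 + 0.0613/12)^12 − 1 = 6.305%
Vantage Credit Union: (1 + 0.0646/2)^2 − 1 = 6.564%
The lowest effective annual rate is Atlas Lending at 6.305%.

Atlas Lending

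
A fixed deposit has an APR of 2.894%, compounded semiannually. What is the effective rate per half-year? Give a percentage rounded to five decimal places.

1.44700%

With a nominal annual rate compounded semiannually, the periodic rate is the nominal rate divided by 2.
i = 0.02894 / 2 = 0.0144700 = 1.44700%.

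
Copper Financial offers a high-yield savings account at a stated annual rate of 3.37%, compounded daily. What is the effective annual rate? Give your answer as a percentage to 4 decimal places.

3.4273%

EAR = (1 + 0.0337/365)^365 − 1.
= 1.034273 − 1 = 3.4273%.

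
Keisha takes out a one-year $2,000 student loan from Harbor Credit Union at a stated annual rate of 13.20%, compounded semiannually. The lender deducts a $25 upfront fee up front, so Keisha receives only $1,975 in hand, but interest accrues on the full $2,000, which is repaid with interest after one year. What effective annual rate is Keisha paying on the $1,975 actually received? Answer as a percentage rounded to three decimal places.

15.074%

Amount owed after one year: 2,000 × (1 + 0.1320/2)^2 = 2,000 × 1.136356 = $2,272.71.
Effective rate on net proceeds: 2,272.71 / 1,975 − 1 = 0.150740 = 15.074%.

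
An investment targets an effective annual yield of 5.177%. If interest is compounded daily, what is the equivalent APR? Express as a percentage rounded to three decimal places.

(1 + r/365)^365 − 1 = 0.05177, so 1 + r/365 = 1.05177^(1/365).
r/365 = 0.000138, so r = 0.050478 = 5.048%.

5.048%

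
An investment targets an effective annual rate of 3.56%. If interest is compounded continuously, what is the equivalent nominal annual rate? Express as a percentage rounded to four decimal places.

Continuous: nominal r satisfies e^r − 1 = 0.0356.
r = ln(1 + 0.0356) = ln(1.0356) = 0.034981 = 3.4981%.

3.4981%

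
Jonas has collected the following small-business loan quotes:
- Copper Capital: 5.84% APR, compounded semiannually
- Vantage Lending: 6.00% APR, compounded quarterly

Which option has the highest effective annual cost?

Vantage Lending

Copper Capital: (1 + 0.0584/2)^2 − 1 = 5.925%
Vantage Lending: (1 + 0.0600/4)^4 − 1 = 6.136%
The highest effective annual rate is Vantage Lending at 6.136%.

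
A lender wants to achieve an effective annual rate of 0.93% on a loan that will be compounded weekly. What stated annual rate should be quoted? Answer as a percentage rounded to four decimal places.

0.9258%

(1 + r/52)^52 − 1 = 0.0093, so 1 + r/52 = 1.0093^(1/52).
r/52 = 0.000178, so r = 0.009258 = 0.9258%.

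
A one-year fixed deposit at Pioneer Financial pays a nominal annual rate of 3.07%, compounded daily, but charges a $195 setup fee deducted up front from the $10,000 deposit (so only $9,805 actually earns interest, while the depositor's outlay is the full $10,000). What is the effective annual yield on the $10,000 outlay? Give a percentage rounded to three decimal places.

Value after one year: 9,805 × (1 + 0.0307/365)^365 = 9,805 × 1.031175 = $10,110.67.
Effective yield on the $10,000 outlay: 10,110.67 / 10,000 − 1 = 0.011067 = 1.107%.

1.107%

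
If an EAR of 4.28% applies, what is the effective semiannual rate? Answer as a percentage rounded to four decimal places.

2.1176%

The per-half-year rate i satisfies (1 + i)^2 = 1 + 0.0428.
i = 1.0428^(1/2) − 1 = 0.0211758 = 2.1176%.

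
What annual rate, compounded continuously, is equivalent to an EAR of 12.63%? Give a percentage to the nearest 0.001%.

Continuous: nominal r satisfies e^r − 1 = 0.1263.
r = ln(1 + 0.1263) = ln(1.1263) = 0.118938 = 11.894%.

11.894%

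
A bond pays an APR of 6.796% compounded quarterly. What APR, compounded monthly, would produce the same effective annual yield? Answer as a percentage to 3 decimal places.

6.758%

EAR = (1 + 0.06796/4)^4 − 1 = 0.069712.
Solve (1 + r/12)^12 = 1.069712: r/12 = 1.069712^(1/12) − 1 = 0.005632, so r = 0.067579 = 6.758%.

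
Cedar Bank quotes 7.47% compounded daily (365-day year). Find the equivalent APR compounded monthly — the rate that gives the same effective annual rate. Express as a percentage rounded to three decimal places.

7.493%

EAR = (1 + 0.0747/365)^365 − 1 = 0.077553.
Solve (1 + r/12)^12 = 1.077553: r/12 = 1.077553^(1/12) − 1 = 0.006244, so r = 0.074925 = 7.493%.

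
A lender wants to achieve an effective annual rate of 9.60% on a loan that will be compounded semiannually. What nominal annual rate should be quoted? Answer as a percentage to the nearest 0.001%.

(1 + r/2)^2 − 1 = 0.0960, so 1 + r/2 = 1.0960^(1/2).
r/2 = 0.046900, so r = 0.093800 = 9.380%.

9.380%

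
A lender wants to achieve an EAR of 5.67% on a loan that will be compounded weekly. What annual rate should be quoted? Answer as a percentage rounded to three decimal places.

5.518%

(1 + r/52)^52 − 1 = 0.0567, so 1 + r/52 = 1.0567^(1/52).
r/52 = 0.001061, so r = 0.055180 = 5.518%.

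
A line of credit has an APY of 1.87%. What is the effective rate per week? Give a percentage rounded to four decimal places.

0.0356%

The per-week rate i satisfies (1 + i)^52 = 1 + 0.0187.
i = 1.0187^(1/52) − 1 = 0.0003564 = 0.0356%.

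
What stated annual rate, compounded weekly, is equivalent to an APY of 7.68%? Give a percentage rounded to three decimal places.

(1 + r/52)^52 − 1 = 0.0768, so 1 + r/52 = 1.0768^(1/52).
r/52 = 0.001424, so r = 0.074046 = 7.405%.

7.405%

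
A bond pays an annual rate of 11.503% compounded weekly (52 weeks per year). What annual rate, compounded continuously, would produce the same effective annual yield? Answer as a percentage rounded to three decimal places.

EAR = (1 + 0.11503/52)^52 − 1 = 0.121765.
Equivalent continuous rate: r = ln(1 + 0.121765) = 0.114903 = 11.490%.

11.490%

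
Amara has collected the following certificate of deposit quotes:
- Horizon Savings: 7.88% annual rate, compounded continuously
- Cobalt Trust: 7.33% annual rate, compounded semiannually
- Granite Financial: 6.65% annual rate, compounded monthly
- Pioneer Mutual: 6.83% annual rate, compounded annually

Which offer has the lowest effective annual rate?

Pioneer Mutual

Horizon Savings: e^0.0788 − 1 = 8.199%
Cobalt Trust: (1 + 0.0733/2)^2 − 1 = 7.464%
Granite Financial: (1 + 0.0665/12)^12 − 1 = 6.856%
Pioneer Mutual: compounded annually, EAR = 6.830%
The lowest effective annual rate is Pioneer Mutual at 6.830%.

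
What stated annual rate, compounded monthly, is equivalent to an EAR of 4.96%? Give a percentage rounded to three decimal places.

4.851%

(1 + r/12)^12 − 1 = 0.0496, so 1 + r/12 = 1.0496^(1/12).
r/12 = 0.004042, so r = 0.048507 = 4.851%.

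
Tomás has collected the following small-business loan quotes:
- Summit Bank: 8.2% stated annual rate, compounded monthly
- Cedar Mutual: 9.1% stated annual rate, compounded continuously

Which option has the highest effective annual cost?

Summit Bank: (1 + 0.082/12)^12 − 1 = 8.515%
Cedar Mutual: e^0.091 − 1 = 9.527%
The highest effective annual rate is Cedar Mutual at 9.527%.

Cedar Mutual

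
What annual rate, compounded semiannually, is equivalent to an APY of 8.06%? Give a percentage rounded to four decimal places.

(1 + r/2)^2 − 1 = 0.0806, so 1 + r/2 = 1.0806^(1/2).
r/2 = 0.039519, so r = 0.079038 = 7.9038%.

7.9038%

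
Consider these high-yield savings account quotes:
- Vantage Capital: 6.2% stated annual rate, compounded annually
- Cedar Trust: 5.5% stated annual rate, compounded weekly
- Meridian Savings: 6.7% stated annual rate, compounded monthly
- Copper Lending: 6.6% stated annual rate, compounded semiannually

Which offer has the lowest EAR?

Vantage Capital: compounded annually, EAR = 6.200%
Cedar Trust: (1 + 0.055/52)^52 − 1 = 5.651%
Meridian Savings: (1 + 0.067/12)^12 − 1 = 6.910%
Copper Lending: (1 + 0.066/2)^2 − 1 = 6.709%
The lowest effective annual rate is Cedar Trust at 5.651%.

Cedar Trust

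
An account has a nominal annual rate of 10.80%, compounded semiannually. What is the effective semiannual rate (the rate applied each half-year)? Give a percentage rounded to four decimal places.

With a nominal annual rate compounded semiannually, the periodic rate is the nominal rate divided by 2.
i = 0.1080 / 2 = 0.0540000 = 5.4000%.

5.4000%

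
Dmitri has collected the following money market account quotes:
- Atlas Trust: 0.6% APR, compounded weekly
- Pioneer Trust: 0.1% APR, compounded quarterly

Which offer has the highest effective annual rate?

Atlas Trust: (1 + 0.006/52)^52 − 1 = 0.602%
Pioneer Trust: (1 + 0.001/4)^4 − 1 = 0.100%
The highest effective annual rate is Atlas Trust at 0.602%.

Atlas Trust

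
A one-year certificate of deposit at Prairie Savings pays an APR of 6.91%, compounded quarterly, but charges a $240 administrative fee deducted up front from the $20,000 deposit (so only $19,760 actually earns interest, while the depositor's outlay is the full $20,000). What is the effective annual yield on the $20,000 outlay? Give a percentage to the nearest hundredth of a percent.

Value after one year: 19,760 × (1 + 0.0691/4)^4 = 19,760 × 1.070911 = $21,161.21.
Effective yield on the $20,000 outlay: 21,161.21 / 20,000 − 1 = 0.058060 = 5.81%.

5.81%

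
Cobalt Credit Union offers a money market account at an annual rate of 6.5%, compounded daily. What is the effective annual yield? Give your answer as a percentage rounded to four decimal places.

6.7153%

EAR = (1 + 0.065/365)^365 − 1.
= (1 + 0.000178)^365 − 1 = 1.067153 − 1 = 6.7153%.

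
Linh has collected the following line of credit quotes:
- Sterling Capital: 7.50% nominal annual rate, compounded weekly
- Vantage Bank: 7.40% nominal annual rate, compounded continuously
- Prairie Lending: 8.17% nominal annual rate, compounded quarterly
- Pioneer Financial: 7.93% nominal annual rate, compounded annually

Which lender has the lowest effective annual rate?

Sterling Capital: (1 + 0.0750/52)^52 − 1 = 7.783%
Vantage Bank: e^0.0740 − 1 = 7.681%
Prairie Lending: (1 + 0.0817/4)^4 − 1 = 8.424%
Pioneer Financial: compounded annually, EAR = 7.930%
The lowest effective annual rate is Vantage Bank at 7.681%.

Vantage Bank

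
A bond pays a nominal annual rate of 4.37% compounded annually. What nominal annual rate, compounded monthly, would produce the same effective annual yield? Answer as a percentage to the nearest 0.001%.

4.285%

Compounded annually, EAR = nominal = 0.043700.
Solve (1 + r/12)^12 = 1.043700: r/12 = 1.043700^(1/12) − 1 = 0.003571, so r = 0.042848 = 4.285%.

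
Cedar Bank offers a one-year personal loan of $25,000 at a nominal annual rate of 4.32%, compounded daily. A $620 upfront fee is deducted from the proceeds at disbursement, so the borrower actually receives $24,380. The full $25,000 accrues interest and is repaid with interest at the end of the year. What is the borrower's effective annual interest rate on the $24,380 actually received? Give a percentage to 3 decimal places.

7.070%

Amount owed after one year: 25,000 × (1 + 0.0432/365)^365 = 25,000 × 1.044144 = $26,103.60.
Effective rate on net proceeds: 26,103.60 / 24,380 − 1 = 0.070697 = 7.070%.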